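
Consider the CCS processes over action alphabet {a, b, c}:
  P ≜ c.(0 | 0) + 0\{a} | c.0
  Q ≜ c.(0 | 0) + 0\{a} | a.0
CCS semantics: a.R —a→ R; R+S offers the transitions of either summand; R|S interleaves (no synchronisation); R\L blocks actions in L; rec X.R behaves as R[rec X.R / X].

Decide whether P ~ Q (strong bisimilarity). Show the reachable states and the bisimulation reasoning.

P ≁ Q

P's transition system — 3 states:
  u0 = c.(0 | 0) + 0\{a} | c.0 → =c=> u1, =c=> u2
  u1 = 0 | 0 → (no moves)
  u2 = 0\{a} | 0 → (no moves)
Q's transition system — 3 states:
  v0 = c.(0 | 0) + 0\{a} | a.0 → =a=> v1, =c=> v2
  v1 = 0\{a} | 0 → (no moves)
  v2 = 0 | 0 → (no moves)
Bisimilarity quotient blocks:
  B0 = {u0}
  B1 = {u1, u2, v1, v2}
  B2 = {v0}
u0 ∈ B0, v0 ∈ B2 → different blocks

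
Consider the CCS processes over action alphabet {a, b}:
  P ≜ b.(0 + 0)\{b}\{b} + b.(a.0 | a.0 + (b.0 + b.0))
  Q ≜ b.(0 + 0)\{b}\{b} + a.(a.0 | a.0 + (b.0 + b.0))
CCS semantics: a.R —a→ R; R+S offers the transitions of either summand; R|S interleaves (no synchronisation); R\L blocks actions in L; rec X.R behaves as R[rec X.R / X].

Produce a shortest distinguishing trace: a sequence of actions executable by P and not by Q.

ba

Reachable graph of P (7 states):
  u0 = b.(0 + 0)\{b}\{b} + b.(a.0 | a.0 + (b.0 + b.0)) has moves --b--▸ u1, --b--▸ u2
  u1 = (0 + 0)\{b}\{b} has moves (no moves)
  u2 = a.0 | a.0 + (b.0 + b.0) has moves --a--▸ u3, --a--▸ u4, --b--▸ u5
  u3 = 0 | a.0 has moves --a--▸ u6
  u4 = a.0 | 0 has moves --a--▸ u6
  u5 = 0 has moves (no moves)
  u6 = 0 | 0 has moves (no moves)
Reachable graph of Q (7 states):
  v0 = b.(0 + 0)\{b}\{b} + a.(a.0 | a.0 + (b.0 + b.0)) has moves --a--▸ v1, --b--▸ v2
  v1 = a.0 | a.0 + (b.0 + b.0) has moves --a--▸ v3, --a--▸ v4, --b--▸ v5
  v2 = (0 + 0)\{b}\{b} has moves (no moves)
  v3 = 0 | a.0 has moves --a--▸ v6
  v4 = a.0 | 0 has moves --a--▸ v6
  v5 = 0 has moves (no moves)
  v6 = 0 | 0 has moves (no moves)
Trace ⟨ba⟩ through P, begin at {u0}:
  step 1 (b): {u1, u2}
  step 2 (a): {u3, u4}
  — P admits the full trace.
Trace ⟨ba⟩ through Q, begin at {v0}:
  step 1 (b): {v2}
  step 2 (a): ∅  — Q cannot continue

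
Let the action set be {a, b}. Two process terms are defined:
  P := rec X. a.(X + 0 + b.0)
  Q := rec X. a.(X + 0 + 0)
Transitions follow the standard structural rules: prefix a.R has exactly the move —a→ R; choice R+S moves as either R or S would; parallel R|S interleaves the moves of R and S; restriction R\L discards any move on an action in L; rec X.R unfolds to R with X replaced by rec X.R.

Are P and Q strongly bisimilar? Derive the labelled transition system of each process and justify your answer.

P ≁ Q

P's transition system — 3 states:
  s0 = rec X. a.(X + 0 + b.0) has moves ··a··> s1
  s1 = (rec X. a.(X + 0 + b.0)) + 0 + b.0 has moves ··a··> s1, ··b··> s2
  s2 = 0 has moves stopped
Q's transition system — 2 states:
  t0 = rec X. a.(X + 0 + 0) has moves ··a··> t1
  t1 = (rec X. a.(X + 0 + 0)) + 0 + 0 has moves ··a··> t1
Partition-refinement fixed point:
  B0 = {s0}
  B1 = {s1}
  B2 = {s2}
  B3 = {t0, t1}
s0 ∈ B0, t0 ∈ B3 → different blocks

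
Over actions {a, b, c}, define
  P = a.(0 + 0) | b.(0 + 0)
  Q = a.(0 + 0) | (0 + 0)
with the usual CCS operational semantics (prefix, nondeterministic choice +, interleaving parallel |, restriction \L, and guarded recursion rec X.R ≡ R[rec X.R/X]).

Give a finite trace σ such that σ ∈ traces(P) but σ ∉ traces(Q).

b

Reachable graph of P (4 states):
  u0 = a.(0 + 0) | b.(0 + 0) has moves ··a··> u1, ··b··> u2
  u1 = (0 + 0) | b.(0 + 0) has moves ··b··> u3
  u2 = a.(0 + 0) | (0 + 0) has moves ··a··> u3
  u3 = (0 + 0) | (0 + 0) has moves stopped
Reachable graph of Q (2 states):
  v0 = a.(0 + 0) | (0 + 0) has moves ··a··> v1
  v1 = (0 + 0) | (0 + 0) has moves stopped
Executing b from P (initial set {u0}):
  after b @ step 1: {u2}
  P completes σ.
Executing b from Q (initial set {v0}):
  after b @ step 1: ∅ (Q stuck)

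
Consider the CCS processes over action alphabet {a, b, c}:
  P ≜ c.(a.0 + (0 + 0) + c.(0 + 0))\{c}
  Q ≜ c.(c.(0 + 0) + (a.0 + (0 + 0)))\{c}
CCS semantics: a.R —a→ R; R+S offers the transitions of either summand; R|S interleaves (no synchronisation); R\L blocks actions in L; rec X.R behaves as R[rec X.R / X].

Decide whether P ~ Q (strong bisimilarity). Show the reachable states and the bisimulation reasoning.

P ~ Q

LTS(P): 3 reachable states
  m0 = c.(a.0 + (0 + 0) + c.(0 + 0))\{c} ⊢ ··c··> m1
  m1 = (a.0 + (0 + 0) + c.(0 + 0))\{c} ⊢ ··a··> m2
  m2 = 0\{c} ⊢ ∅
LTS(Q): 3 reachable states
  n0 = c.(c.(0 + 0) + (a.0 + (0 + 0)))\{c} ⊢ ··c··> n1
  n1 = (c.(0 + 0) + (a.0 + (0 + 0)))\{c} ⊢ ··a··> n2
  n2 = 0\{c} ⊢ ∅
Partition-refinement fixed point:
  B0 = {m0, n0}
  B1 = {m1, n1}
  B2 = {m2, n2}
m0 ∈ B0, n0 ∈ B0 → same block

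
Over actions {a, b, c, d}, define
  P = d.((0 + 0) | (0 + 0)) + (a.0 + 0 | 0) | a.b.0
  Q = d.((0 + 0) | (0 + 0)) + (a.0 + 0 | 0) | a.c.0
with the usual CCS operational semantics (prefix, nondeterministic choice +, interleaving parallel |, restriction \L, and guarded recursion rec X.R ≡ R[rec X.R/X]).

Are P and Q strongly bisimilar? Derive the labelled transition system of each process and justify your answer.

P's transition system — 7 states:
  s0 = d.((0 + 0) | (0 + 0)) + (a.0 + 0 | 0) | a.b.0 has moves -a-> s1, -a-> s2, -d-> s3
  s1 = (a.0 + 0 | 0) | b.0 has moves -a-> s4, -b-> s5
  s2 = 0 | a.b.0 has moves -a-> s4
  s3 = (0 + 0) | (0 + 0) has moves deadlocked
  s4 = 0 | b.0 has moves -b-> s6
  s5 = (a.0 + 0 | 0) | 0 has moves -a-> s6
  s6 = 0 | 0 has moves deadlocked
Q's transition system — 7 states:
  t0 = d.((0 + 0) | (0 + 0)) + (a.0 + 0 | 0) | a.c.0 has moves -a-> t1, -a-> t2, -d-> t3
  t1 = (a.0 + 0 | 0) | c.0 has moves -a-> t4, -c-> t5
  t2 = 0 | a.c.0 has moves -a-> t4
  t3 = (0 + 0) | (0 + 0) has moves deadlocked
  t4 = 0 | c.0 has moves -c-> t6
  t5 = (a.0 + 0 | 0) | 0 has moves -a-> t6
  t6 = 0 | 0 has moves deadlocked
Partition-refinement fixed point:
  B0 = {s0}
  B1 = {s1}
  B2 = {s4}
  B3 = {s3, s6, t3, t6}
  B4 = {s5, t5}
  B5 = {s2}
  B6 = {t0}
  B7 = {t1}
  B8 = {t4}
  B9 = {t2}
s0 ∈ B0, t0 ∈ B6 → different blocks

not bisimilar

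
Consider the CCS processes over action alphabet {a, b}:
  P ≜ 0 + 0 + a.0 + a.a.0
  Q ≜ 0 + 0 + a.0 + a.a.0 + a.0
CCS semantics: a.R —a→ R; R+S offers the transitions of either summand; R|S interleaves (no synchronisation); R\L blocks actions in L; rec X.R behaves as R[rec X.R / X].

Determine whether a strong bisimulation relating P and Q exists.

P's transition system — 3 states:
  p0 = 0 + 0 + a.0 + a.a.0 ⊢ -a-> p1, -a-> p2
  p1 = 0 ⊢ (no moves)
  p2 = a.0 ⊢ -a-> p1
Q's transition system — 3 states:
  q0 = 0 + 0 + a.0 + a.a.0 + a.0 ⊢ -a-> q1, -a-> q2
  q1 = 0 ⊢ (no moves)
  q2 = a.0 ⊢ -a-> q1
Partition-refinement fixed point:
  B0 = {p0, q0}
  B1 = {p1, q1}
  B2 = {p2, q2}
p0 ∈ B0, q0 ∈ B0 → same block

YES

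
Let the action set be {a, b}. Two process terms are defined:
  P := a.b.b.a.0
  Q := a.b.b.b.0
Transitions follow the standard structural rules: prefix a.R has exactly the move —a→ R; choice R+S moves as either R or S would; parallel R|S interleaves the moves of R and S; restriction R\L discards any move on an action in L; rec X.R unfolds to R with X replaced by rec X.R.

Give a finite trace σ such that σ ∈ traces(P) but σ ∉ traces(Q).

LTS(P): 5 reachable states
  u0 = a.b.b.a.0 has moves =a=> u1
  u1 = b.b.a.0 has moves =b=> u2
  u2 = b.a.0 has moves =b=> u3
  u3 = a.0 has moves =a=> u4
  u4 = 0 has moves ·
LTS(Q): 5 reachable states
  v0 = a.b.b.b.0 has moves =a=> v1
  v1 = b.b.b.0 has moves =b=> v2
  v2 = b.b.0 has moves =b=> v3
  v3 = b.0 has moves =b=> v4
  v4 = 0 has moves ·
Executing abba from P (initial set {u0}):
  step 1 (a): {u1}
  step 2 (b): {u2}
  step 3 (b): {u3}
  step 4 (a): {u4}
  ✓ P
Executing abba from Q (initial set {v0}):
  step 1 (a): {v1}
  step 2 (b): {v2}
  step 3 (b): {v3}
  step 4 (a): ∅ (Q stuck)

abba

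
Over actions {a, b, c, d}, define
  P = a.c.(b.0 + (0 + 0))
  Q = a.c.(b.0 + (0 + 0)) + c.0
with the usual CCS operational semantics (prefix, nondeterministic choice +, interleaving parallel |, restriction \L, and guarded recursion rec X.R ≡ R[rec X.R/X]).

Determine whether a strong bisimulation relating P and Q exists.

NO

Reachable graph of P (4 states):
  m0 = a.c.(b.0 + (0 + 0)) | --a--▸ m1
  m1 = c.(b.0 + (0 + 0)) | --c--▸ m2
  m2 = b.0 + (0 + 0) | --b--▸ m3
  m3 = 0 | deadlocked
Reachable graph of Q (4 states):
  n0 = a.c.(b.0 + (0 + 0)) + c.0 | --a--▸ n1, --c--▸ n2
  n1 = c.(b.0 + (0 + 0)) | --c--▸ n3
  n2 = 0 | deadlocked
  n3 = b.0 + (0 + 0) | --b--▸ n2
Coarsest stable partition (strong bisimilarity classes):
  B0 = {m0}
  B1 = {m1, n1}
  B2 = {m2, n3}
  B3 = {m3, n2}
  B4 = {n0}
m0 ∈ B0, n0 ∈ B4 → different blocks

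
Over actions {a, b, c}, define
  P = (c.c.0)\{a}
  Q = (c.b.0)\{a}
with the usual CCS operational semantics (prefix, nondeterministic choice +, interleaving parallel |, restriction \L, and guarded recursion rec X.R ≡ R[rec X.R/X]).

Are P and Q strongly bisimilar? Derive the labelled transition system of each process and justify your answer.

not bisimilar

Reachable graph of P (3 states):
  p0 = (c.c.0)\{a} has moves ··c··> p1
  p1 = (c.0)\{a} has moves ··c··> p2
  p2 = 0\{a} has moves ∅
Reachable graph of Q (3 states):
  q0 = (c.b.0)\{a} has moves ··c··> q1
  q1 = (b.0)\{a} has moves ··b··> q2
  q2 = 0\{a} has moves ∅
Partition-refinement fixed point:
  B0 = {p0}
  B1 = {p1}
  B2 = {p2, q2}
  B3 = {q0}
  B4 = {q1}
p0 ∈ B0, q0 ∈ B3 → different blocks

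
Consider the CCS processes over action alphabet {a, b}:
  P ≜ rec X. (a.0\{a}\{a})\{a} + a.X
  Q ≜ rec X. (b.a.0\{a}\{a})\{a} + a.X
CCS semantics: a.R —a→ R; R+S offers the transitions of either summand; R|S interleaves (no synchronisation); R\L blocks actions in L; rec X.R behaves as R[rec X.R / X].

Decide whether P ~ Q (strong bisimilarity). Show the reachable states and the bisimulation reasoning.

LTS(P): 1 reachable states
  m0 = rec X. (a.0\{a}\{a})\{a} + a.X → -a-> m0
LTS(Q): 2 reachable states
  n0 = rec X. (b.a.0\{a}\{a})\{a} + a.X → -a-> n0, -b-> n1
  n1 = (a.0\{a}\{a})\{a} → (no moves)
Coarsest stable partition (strong bisimilarity classes):
  B0 = {m0}
  B1 = {n0}
  B2 = {n1}
m0 ∈ B0, n0 ∈ B1 → different blocks

P ≁ Q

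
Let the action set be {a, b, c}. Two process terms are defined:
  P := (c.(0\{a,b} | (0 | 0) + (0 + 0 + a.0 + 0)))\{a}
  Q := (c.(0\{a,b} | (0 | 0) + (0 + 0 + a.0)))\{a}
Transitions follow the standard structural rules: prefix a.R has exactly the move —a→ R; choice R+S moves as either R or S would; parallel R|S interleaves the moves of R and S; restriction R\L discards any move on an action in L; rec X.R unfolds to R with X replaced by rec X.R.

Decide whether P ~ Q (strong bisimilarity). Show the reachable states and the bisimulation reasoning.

LTS(P): 2 reachable states
  u0 = (c.(0\{a,b} | (0 | 0) + (0 + 0 + a.0 + 0)))\{a} | --c--▸ u1
  u1 = (0\{a,b} | (0 | 0) + (0 + 0 + a.0 + 0))\{a} | ·
LTS(Q): 2 reachable states
  v0 = (c.(0\{a,b} | (0 | 0) + (0 + 0 + a.0)))\{a} | --c--▸ v1
  v1 = (0\{a,b} | (0 | 0) + (0 + 0 + a.0))\{a} | ·
Coarsest stable partition (strong bisimilarity classes):
  B0 = {u0, v0}
  B1 = {u1, v1}
u0 ∈ B0, v0 ∈ B0 → same block

YES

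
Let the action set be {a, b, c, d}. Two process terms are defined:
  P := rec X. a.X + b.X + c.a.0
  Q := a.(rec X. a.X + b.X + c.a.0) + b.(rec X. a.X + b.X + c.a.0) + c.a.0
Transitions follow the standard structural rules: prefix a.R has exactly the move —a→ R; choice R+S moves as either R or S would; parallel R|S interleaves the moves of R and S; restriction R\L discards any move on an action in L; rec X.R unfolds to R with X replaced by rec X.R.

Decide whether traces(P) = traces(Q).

LTS(P): 3 reachable states
  p0 = rec X. a.X + b.X + c.a.0 has moves —a→ p0, —b→ p0, —c→ p1
  p1 = a.0 has moves —a→ p2
  p2 = 0 has moves deadlocked
LTS(Q): 4 reachable states
  q0 = a.(rec X. a.X + b.X + c.a.0) + b.(rec X. a.X + b.X + c.a.0) + c.a.0 has moves —a→ q1, —b→ q1, —c→ q2
  q1 = rec X. a.X + b.X + c.a.0 has moves —a→ q1, —b→ q1, —c→ q2
  q2 = a.0 has moves —a→ q3
  q3 = 0 has moves deadlocked
Bisimilarity quotient blocks:
  B0 = {p0, q0, q1}
  B1 = {p1, q2}
  B2 = {p2, q3}
p0 ∈ B0, q0 ∈ B0 → same block
Bisimilar ⇒ trace-equivalent.

trace-equivalent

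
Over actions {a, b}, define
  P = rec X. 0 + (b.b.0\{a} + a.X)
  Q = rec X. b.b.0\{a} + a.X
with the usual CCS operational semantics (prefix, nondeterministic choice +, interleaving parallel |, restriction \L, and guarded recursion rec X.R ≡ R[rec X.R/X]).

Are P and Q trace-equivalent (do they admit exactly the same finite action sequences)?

LTS(P): 3 reachable states
  m0 = rec X. 0 + (b.b.0\{a} + a.X) ⊢ -a-> m0, -b-> m1
  m1 = b.0\{a} ⊢ -b-> m2
  m2 = 0\{a} ⊢ ·
LTS(Q): 3 reachable states
  n0 = rec X. b.b.0\{a} + a.X ⊢ -a-> n0, -b-> n1
  n1 = b.0\{a} ⊢ -b-> n2
  n2 = 0\{a} ⊢ ·
Partition-refinement fixed point:
  B0 = {m0, n0}
  B1 = {m1, n1}
  B2 = {m2, n2}
m0 ∈ B0, n0 ∈ B0 → same block
Bisimilar ⇒ trace-equivalent.

traces(P) = traces(Q)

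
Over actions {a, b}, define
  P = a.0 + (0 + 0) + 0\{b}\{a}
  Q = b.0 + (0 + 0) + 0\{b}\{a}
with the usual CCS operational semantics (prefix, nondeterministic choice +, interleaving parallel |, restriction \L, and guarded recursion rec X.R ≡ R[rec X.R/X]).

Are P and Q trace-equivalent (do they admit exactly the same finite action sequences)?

traces(P) ≠ traces(Q) — witness ⟨a⟩

LTS(P): 2 reachable states
  p0 = a.0 + (0 + 0) + 0\{b}\{a} :: --a--▸ p1
  p1 = 0 :: deadlocked
LTS(Q): 2 reachable states
  q0 = b.0 + (0 + 0) + 0\{b}\{a} :: --b--▸ q1
  q1 = 0 :: deadlocked
Executing a from P (initial set {p0}):
  step 1 (a): {p1}
  P completes σ.
Executing a from Q (initial set {q0}):
  step 1 (a): ∅ (Q stuck)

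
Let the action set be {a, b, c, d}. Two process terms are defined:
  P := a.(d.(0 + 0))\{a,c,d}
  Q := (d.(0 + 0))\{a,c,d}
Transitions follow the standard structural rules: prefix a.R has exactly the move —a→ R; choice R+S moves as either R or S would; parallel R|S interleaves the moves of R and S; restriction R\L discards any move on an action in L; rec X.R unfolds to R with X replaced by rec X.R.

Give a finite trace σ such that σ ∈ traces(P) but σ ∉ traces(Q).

Reachable graph of P (2 states):
  u0 = a.(d.(0 + 0))\{a,c,d} ⊢ =a=> u1
  u1 = (d.(0 + 0))\{a,c,d} ⊢ deadlocked
Reachable graph of Q (1 states):
  v0 = (d.(0 + 0))\{a,c,d} ⊢ deadlocked
Executing a from P (initial set {u0}):
  [1] a ⇒ {u1}
  P completes σ.
Executing a from Q (initial set {v0}):
  [1] a ⇒ ∅  — Q cannot continue

a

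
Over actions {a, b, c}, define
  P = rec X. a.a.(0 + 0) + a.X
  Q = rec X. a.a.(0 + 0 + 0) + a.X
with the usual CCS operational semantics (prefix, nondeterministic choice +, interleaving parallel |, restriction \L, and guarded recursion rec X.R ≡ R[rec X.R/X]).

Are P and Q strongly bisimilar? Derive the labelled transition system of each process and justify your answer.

P ~ Q

Reachable graph of P (3 states):
  u0 = rec X. a.a.(0 + 0) + a.X has moves =a=> u0, =a=> u1
  u1 = a.(0 + 0) has moves =a=> u2
  u2 = 0 + 0 has moves (no moves)
Reachable graph of Q (3 states):
  v0 = rec X. a.a.(0 + 0 + 0) + a.X has moves =a=> v0, =a=> v1
  v1 = a.(0 + 0 + 0) has moves =a=> v2
  v2 = 0 + 0 + 0 has moves (no moves)
Partition-refinement fixed point:
  B0 = {u0, v0}
  B1 = {u1, v1}
  B2 = {u2, v2}
u0 ∈ B0, v0 ∈ B0 → same block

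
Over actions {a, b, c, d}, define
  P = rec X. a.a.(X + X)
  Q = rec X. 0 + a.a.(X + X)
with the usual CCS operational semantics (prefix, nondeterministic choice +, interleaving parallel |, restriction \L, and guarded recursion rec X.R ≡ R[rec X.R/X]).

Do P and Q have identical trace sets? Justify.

P's transition system — 3 states:
  u0 = rec X. a.a.(X + X) → --a--▸ u1
  u1 = a.((rec X. a.a.(X + X)) + (rec X. a.a.(X + X))) → --a--▸ u2
  u2 = (rec X. a.a.(X + X)) + (rec X. a.a.(X + X)) → --a--▸ u1
Q's transition system — 3 states:
  v0 = rec X. 0 + a.a.(X + X) → --a--▸ v1
  v1 = a.((rec X. 0 + a.a.(X + X)) + (rec X. 0 + a.a.(X + X))) → --a--▸ v2
  v2 = (rec X. 0 + a.a.(X + X)) + (rec X. 0 + a.a.(X + X)) → --a--▸ v1
Partition-refinement fixed point:
  B0 = {u0, u1, u2, v0, v1, v2}
u0 ∈ B0, v0 ∈ B0 → same block
Bisimilar ⇒ trace-equivalent.

trace-equivalent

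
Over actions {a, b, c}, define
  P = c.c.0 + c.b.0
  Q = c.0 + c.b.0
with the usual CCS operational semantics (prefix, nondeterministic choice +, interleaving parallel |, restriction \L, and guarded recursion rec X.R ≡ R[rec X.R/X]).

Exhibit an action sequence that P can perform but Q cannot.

cc

P's transition system — 4 states:
  m0 = c.c.0 + c.b.0 | =c=> m1, =c=> m2
  m1 = b.0 | =b=> m3
  m2 = c.0 | =c=> m3
  m3 = 0 | (no moves)
Q's transition system — 3 states:
  n0 = c.0 + c.b.0 | =c=> n1, =c=> n2
  n1 = 0 | (no moves)
  n2 = b.0 | =b=> n1
Executing cc from P (initial set {m0}):
  [1] c ⇒ {m1, m2}
  [2] c ⇒ {m3}
  ✓ P
Executing cc from Q (initial set {n0}):
  [1] c ⇒ {n1, n2}
  [2] c ⇒ ∅ (Q stuck)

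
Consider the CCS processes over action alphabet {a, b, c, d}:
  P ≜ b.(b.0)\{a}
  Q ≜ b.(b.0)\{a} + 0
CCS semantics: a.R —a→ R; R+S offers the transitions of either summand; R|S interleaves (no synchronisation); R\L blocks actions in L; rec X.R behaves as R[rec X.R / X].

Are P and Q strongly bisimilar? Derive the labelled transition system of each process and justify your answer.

LTS(P): 3 reachable states
  u0 = b.(b.0)\{a} | —b→ u1
  u1 = (b.0)\{a} | —b→ u2
  u2 = 0\{a} | ·
LTS(Q): 3 reachable states
  v0 = b.(b.0)\{a} + 0 | —b→ v1
  v1 = (b.0)\{a} | —b→ v2
  v2 = 0\{a} | ·
Bisimilarity quotient blocks:
  B0 = {u0, v0}
  B1 = {u1, v1}
  B2 = {u2, v2}
u0 ∈ B0, v0 ∈ B0 → same block

YES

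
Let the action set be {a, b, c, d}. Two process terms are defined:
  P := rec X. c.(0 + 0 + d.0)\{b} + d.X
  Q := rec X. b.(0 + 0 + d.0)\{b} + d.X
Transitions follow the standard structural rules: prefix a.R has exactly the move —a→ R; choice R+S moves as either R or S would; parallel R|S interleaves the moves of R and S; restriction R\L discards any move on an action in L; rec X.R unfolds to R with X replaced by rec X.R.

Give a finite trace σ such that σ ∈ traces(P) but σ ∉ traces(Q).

c

P's transition system — 3 states:
  u0 = rec X. c.(0 + 0 + d.0)\{b} + d.X ⊢ -c-> u1, -d-> u0
  u1 = (0 + 0 + d.0)\{b} ⊢ -d-> u2
  u2 = 0\{b} ⊢ ∅
Q's transition system — 3 states:
  v0 = rec X. b.(0 + 0 + d.0)\{b} + d.X ⊢ -b-> v1, -d-> v0
  v1 = (0 + 0 + d.0)\{b} ⊢ -d-> v2
  v2 = 0\{b} ⊢ ∅
Run σ = ⟨c⟩ on P: start {u0}
  step 1 (c): {u1}
  P completes σ.
Run σ = ⟨c⟩ on Q: start {v0}
  step 1 (c): ∅  — Q cannot continue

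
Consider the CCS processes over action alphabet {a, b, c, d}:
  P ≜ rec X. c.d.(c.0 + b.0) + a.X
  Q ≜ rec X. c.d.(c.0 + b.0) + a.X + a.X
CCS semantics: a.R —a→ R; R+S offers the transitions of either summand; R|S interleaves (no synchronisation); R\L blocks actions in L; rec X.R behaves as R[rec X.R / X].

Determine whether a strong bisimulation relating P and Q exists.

Reachable graph of P (4 states):
  m0 = rec X. c.d.(c.0 + b.0) + a.X ⊢ —a→ m0, —c→ m1
  m1 = d.(c.0 + b.0) ⊢ —d→ m2
  m2 = c.0 + b.0 ⊢ —b→ m3, —c→ m3
  m3 = 0 ⊢ deadlocked
Reachable graph of Q (4 states):
  n0 = rec X. c.d.(c.0 + b.0) + a.X + a.X ⊢ —a→ n0, —c→ n1
  n1 = d.(c.0 + b.0) ⊢ —d→ n2
  n2 = c.0 + b.0 ⊢ —b→ n3, —c→ n3
  n3 = 0 ⊢ deadlocked
Coarsest stable partition (strong bisimilarity classes):
  B0 = {m0, n0}
  B1 = {m1, n1}
  B2 = {m2, n2}
  B3 = {m3, n3}
m0 ∈ B0, n0 ∈ B0 → same block

bisimilar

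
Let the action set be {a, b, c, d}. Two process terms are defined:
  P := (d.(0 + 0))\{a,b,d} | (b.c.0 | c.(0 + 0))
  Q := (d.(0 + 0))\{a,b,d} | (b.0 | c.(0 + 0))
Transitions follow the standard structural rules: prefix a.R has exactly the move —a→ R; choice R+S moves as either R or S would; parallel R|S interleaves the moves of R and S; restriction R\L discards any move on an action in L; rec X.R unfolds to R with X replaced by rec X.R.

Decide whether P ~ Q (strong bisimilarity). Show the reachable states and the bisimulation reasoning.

NO

LTS(P): 6 reachable states
  u0 = (d.(0 + 0))\{a,b,d} | (b.c.0 | c.(0 + 0)) has moves =b=> u1, =c=> u2
  u1 = (d.(0 + 0))\{a,b,d} | (c.0 | c.(0 + 0)) has moves =c=> u3, =c=> u4
  u2 = (d.(0 + 0))\{a,b,d} | (b.c.0 | (0 + 0)) has moves =b=> u4
  u3 = (d.(0 + 0))\{a,b,d} | (0 | c.(0 + 0)) has moves =c=> u5
  u4 = (d.(0 + 0))\{a,b,d} | (c.0 | (0 + 0)) has moves =c=> u5
  u5 = (d.(0 + 0))\{a,b,d} | (0 | (0 + 0)) has moves stopped
LTS(Q): 4 reachable states
  v0 = (d.(0 + 0))\{a,b,d} | (b.0 | c.(0 + 0)) has moves =b=> v1, =c=> v2
  v1 = (d.(0 + 0))\{a,b,d} | (0 | c.(0 + 0)) has moves =c=> v3
  v2 = (d.(0 + 0))\{a,b,d} | (b.0 | (0 + 0)) has moves =b=> v3
  v3 = (d.(0 + 0))\{a,b,d} | (0 | (0 + 0)) has moves stopped
Bisimilarity quotient blocks:
  B0 = {u0}
  B1 = {u1}
  B2 = {u3, u4, v1}
  B3 = {u5, v3}
  B4 = {u2}
  B5 = {v0}
  B6 = {v2}
u0 ∈ B0, v0 ∈ B5 → different blocks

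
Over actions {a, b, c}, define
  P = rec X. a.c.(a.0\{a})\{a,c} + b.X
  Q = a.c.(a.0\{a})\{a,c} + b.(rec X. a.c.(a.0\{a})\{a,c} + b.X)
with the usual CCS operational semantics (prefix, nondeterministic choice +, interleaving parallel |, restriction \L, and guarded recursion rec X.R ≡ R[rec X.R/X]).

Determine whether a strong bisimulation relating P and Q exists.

bisimilar

P's transition system — 3 states:
  s0 = rec X. a.c.(a.0\{a})\{a,c} + b.X :: --a--▸ s1, --b--▸ s0
  s1 = c.(a.0\{a})\{a,c} :: --c--▸ s2
  s2 = (a.0\{a})\{a,c} :: ·
Q's transition system — 4 states:
  t0 = a.c.(a.0\{a})\{a,c} + b.(rec X. a.c.(a.0\{a})\{a,c} + b.X) :: --a--▸ t1, --b--▸ t2
  t1 = c.(a.0\{a})\{a,c} :: --c--▸ t3
  t2 = rec X. a.c.(a.0\{a})\{a,c} + b.X :: --a--▸ t1, --b--▸ t2
  t3 = (a.0\{a})\{a,c} :: ·
Partition-refinement fixed point:
  B0 = {s0, t0, t2}
  B1 = {s1, t1}
  B2 = {s2, t3}
s0 ∈ B0, t0 ∈ B0 → same block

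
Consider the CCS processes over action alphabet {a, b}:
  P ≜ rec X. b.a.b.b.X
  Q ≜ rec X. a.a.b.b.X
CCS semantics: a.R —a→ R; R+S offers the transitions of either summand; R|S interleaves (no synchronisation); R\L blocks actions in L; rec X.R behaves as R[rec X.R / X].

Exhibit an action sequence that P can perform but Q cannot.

b

Reachable graph of P (4 states):
  s0 = rec X. b.a.b.b.X | —b→ s1
  s1 = a.b.b.(rec X. b.a.b.b.X) | —a→ s2
  s2 = b.b.(rec X. b.a.b.b.X) | —b→ s3
  s3 = b.(rec X. b.a.b.b.X) | —b→ s0
Reachable graph of Q (4 states):
  t0 = rec X. a.a.b.b.X | —a→ t1
  t1 = a.b.b.(rec X. a.a.b.b.X) | —a→ t2
  t2 = b.b.(rec X. a.a.b.b.X) | —b→ t3
  t3 = b.(rec X. a.a.b.b.X) | —b→ t0
Run σ = ⟨b⟩ on P: start {s0}
  step 1 (b): {s1}
  — P admits the full trace.
Run σ = ⟨b⟩ on Q: start {t0}
  step 1 (b): ∅ (Q stuck)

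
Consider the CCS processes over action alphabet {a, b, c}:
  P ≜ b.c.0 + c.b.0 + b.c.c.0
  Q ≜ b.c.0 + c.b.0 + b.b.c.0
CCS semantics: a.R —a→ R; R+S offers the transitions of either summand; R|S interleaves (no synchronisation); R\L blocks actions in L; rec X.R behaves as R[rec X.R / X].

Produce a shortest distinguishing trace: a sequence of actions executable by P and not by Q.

P's transition system — 5 states:
  p0 = b.c.0 + c.b.0 + b.c.c.0 → =b=> p1, =b=> p2, =c=> p3
  p1 = c.0 → =c=> p4
  p2 = c.c.0 → =c=> p1
  p3 = b.0 → =b=> p4
  p4 = 0 → (no moves)
Q's transition system — 5 states:
  q0 = b.c.0 + c.b.0 + b.b.c.0 → =b=> q1, =b=> q2, =c=> q3
  q1 = b.c.0 → =b=> q2
  q2 = c.0 → =c=> q4
  q3 = b.0 → =b=> q4
  q4 = 0 → (no moves)
Trace ⟨bcc⟩ through P, begin at {p0}:
  [1] b ⇒ {p1, p2}
  [2] c ⇒ {p1, p4}
  [3] c ⇒ {p4}
  P completes σ.
Trace ⟨bcc⟩ through Q, begin at {q0}:
  [1] b ⇒ {q1, q2}
  [2] c ⇒ {q4}
  [3] c ⇒ no successor for Q

bcc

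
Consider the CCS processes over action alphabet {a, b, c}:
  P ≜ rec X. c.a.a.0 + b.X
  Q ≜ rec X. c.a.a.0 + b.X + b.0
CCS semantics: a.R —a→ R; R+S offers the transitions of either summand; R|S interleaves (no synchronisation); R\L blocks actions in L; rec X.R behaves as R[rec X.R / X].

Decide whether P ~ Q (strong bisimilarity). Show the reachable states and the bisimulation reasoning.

not bisimilar

LTS(P): 4 reachable states
  s0 = rec X. c.a.a.0 + b.X → -b-> s0, -c-> s1
  s1 = a.a.0 → -a-> s2
  s2 = a.0 → -a-> s3
  s3 = 0 → ∅
LTS(Q): 4 reachable states
  t0 = rec X. c.a.a.0 + b.X + b.0 → -b-> t0, -b-> t1, -c-> t2
  t1 = 0 → ∅
  t2 = a.a.0 → -a-> t3
  t3 = a.0 → -a-> t1
Partition-refinement fixed point:
  B0 = {s0}
  B1 = {s1, t2}
  B2 = {s2, t3}
  B3 = {s3, t1}
  B4 = {t0}
s0 ∈ B0, t0 ∈ B4 → different blocks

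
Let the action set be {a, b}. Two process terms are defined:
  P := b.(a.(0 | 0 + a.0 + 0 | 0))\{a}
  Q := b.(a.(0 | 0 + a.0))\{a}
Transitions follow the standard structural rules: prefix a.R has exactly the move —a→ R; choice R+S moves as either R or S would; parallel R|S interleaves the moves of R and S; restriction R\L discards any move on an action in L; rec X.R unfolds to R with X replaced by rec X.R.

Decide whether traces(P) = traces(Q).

Reachable graph of P (2 states):
  s0 = b.(a.(0 | 0 + a.0 + 0 | 0))\{a} ⊢ =b=> s1
  s1 = (a.(0 | 0 + a.0 + 0 | 0))\{a} ⊢ ∅
Reachable graph of Q (2 states):
  t0 = b.(a.(0 | 0 + a.0))\{a} ⊢ =b=> t1
  t1 = (a.(0 | 0 + a.0))\{a} ⊢ ∅
Bisimilarity quotient blocks:
  B0 = {s0, t0}
  B1 = {s1, t1}
s0 ∈ B0, t0 ∈ B0 → same block
Bisimilar ⇒ trace-equivalent.

traces(P) = traces(Q)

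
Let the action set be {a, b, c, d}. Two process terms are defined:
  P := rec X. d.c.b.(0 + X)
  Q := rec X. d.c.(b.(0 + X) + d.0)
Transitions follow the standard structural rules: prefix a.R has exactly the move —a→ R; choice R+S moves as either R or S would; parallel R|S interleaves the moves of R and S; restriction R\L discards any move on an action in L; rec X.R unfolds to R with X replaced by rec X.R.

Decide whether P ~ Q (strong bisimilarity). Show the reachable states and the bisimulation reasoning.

Reachable graph of P (4 states):
  p0 = rec X. d.c.b.(0 + X) :: =d=> p1
  p1 = c.b.(0 + (rec X. d.c.b.(0 + X))) :: =c=> p2
  p2 = b.(0 + (rec X. d.c.b.(0 + X))) :: =b=> p3
  p3 = 0 + (rec X. d.c.b.(0 + X)) :: =d=> p1
Reachable graph of Q (5 states):
  q0 = rec X. d.c.(b.(0 + X) + d.0) :: =d=> q1
  q1 = c.(b.(0 + (rec X. d.c.(b.(0 + X) + d.0))) + d.0) :: =c=> q2
  q2 = b.(0 + (rec X. d.c.(b.(0 + X) + d.0))) + d.0 :: =b=> q3, =d=> q4
  q3 = 0 + (rec X. d.c.(b.(0 + X) + d.0)) :: =d=> q1
  q4 = 0 :: ·
Partition-refinement fixed point:
  B0 = {p0, p3}
  B1 = {p1}
  B2 = {p2}
  B3 = {q0, q3}
  B4 = {q1}
  B5 = {q2}
  B6 = {q4}
p0 ∈ B0, q0 ∈ B3 → different blocks

P ≁ Q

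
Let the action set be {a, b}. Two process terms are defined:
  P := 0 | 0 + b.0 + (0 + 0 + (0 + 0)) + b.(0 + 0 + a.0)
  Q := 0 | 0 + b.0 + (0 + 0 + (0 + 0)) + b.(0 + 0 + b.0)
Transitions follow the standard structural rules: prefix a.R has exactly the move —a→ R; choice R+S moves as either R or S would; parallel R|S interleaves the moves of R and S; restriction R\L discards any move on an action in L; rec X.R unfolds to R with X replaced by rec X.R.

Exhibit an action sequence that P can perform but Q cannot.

ba

Reachable graph of P (3 states):
  m0 = 0 | 0 + b.0 + (0 + 0 + (0 + 0)) + b.(0 + 0 + a.0) :: =b=> m1, =b=> m2
  m1 = 0 :: stopped
  m2 = 0 + 0 + a.0 :: =a=> m1
Reachable graph of Q (3 states):
  n0 = 0 | 0 + b.0 + (0 + 0 + (0 + 0)) + b.(0 + 0 + b.0) :: =b=> n1, =b=> n2
  n1 = 0 :: stopped
  n2 = 0 + 0 + b.0 :: =b=> n1
Run σ = ⟨ba⟩ on P: start {m0}
  after b @ step 1: {m1, m2}
  after a @ step 2: {m1}
  ✓ P
Run σ = ⟨ba⟩ on Q: start {n0}
  after b @ step 1: {n1, n2}
  after a @ step 2: ∅  — Q cannot continue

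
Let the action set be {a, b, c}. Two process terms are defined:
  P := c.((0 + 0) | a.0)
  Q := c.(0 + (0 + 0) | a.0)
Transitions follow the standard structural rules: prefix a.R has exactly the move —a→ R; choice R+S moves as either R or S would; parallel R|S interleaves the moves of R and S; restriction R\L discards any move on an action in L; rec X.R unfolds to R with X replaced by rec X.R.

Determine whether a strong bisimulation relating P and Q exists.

bisimilar

Reachable graph of P (3 states):
  s0 = c.((0 + 0) | a.0) has moves ··c··> s1
  s1 = (0 + 0) | a.0 has moves ··a··> s2
  s2 = (0 + 0) | 0 has moves stopped
Reachable graph of Q (3 states):
  t0 = c.(0 + (0 + 0) | a.0) has moves ··c··> t1
  t1 = 0 + (0 + 0) | a.0 has moves ··a··> t2
  t2 = (0 + 0) | 0 has moves stopped
Coarsest stable partition (strong bisimilarity classes):
  B0 = {s0, t0}
  B1 = {s1, t1}
  B2 = {s2, t2}
s0 ∈ B0, t0 ∈ B0 → same block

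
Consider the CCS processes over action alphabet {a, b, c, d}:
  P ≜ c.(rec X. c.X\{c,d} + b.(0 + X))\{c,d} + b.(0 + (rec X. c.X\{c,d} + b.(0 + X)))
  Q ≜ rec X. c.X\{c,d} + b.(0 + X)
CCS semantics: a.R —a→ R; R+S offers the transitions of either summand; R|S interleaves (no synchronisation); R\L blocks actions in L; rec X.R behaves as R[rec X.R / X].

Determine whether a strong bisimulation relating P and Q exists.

LTS(P): 4 reachable states
  u0 = c.(rec X. c.X\{c,d} + b.(0 + X))\{c,d} + b.(0 + (rec X. c.X\{c,d} + b.(0 + X))) has moves ··b··> u1, ··c··> u2
  u1 = 0 + (rec X. c.X\{c,d} + b.(0 + X)) has moves ··b··> u1, ··c··> u2
  u2 = (rec X. c.X\{c,d} + b.(0 + X))\{c,d} has moves ··b··> u3
  u3 = (0 + (rec X. c.X\{c,d} + b.(0 + X)))\{c,d} has moves ··b··> u3
LTS(Q): 4 reachable states
  v0 = rec X. c.X\{c,d} + b.(0 + X) has moves ··b··> v1, ··c··> v2
  v1 = 0 + (rec X. c.X\{c,d} + b.(0 + X)) has moves ··b··> v1, ··c··> v2
  v2 = (rec X. c.X\{c,d} + b.(0 + X))\{c,d} has moves ··b··> v3
  v3 = (0 + (rec X. c.X\{c,d} + b.(0 + X)))\{c,d} has moves ··b··> v3
Partition-refinement fixed point:
  B0 = {u0, u1, v0, v1}
  B1 = {u2, u3, v2, v3}
u0 ∈ B0, v0 ∈ B0 → same block

YES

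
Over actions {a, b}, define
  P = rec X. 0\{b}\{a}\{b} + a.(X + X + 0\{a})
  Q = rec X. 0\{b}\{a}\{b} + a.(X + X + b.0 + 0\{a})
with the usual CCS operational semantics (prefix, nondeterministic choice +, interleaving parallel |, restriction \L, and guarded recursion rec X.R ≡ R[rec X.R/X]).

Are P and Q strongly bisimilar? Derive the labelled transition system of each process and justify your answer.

LTS(P): 2 reachable states
  s0 = rec X. 0\{b}\{a}\{b} + a.(X + X + 0\{a}) ⊢ -a-> s1
  s1 = (rec X. 0\{b}\{a}\{b} + a.(X + X + 0\{a})) + (rec X. 0\{b}\{a}\{b} + a.(X + X + 0\{a})) + 0\{a} ⊢ -a-> s1
LTS(Q): 3 reachable states
  t0 = rec X. 0\{b}\{a}\{b} + a.(X + X + b.0 + 0\{a}) ⊢ -a-> t1
  t1 = (rec X. 0\{b}\{a}\{b} + a.(X + X + b.0 + 0\{a})) + (rec X. 0\{b}\{a}\{b} + a.(X + X + b.0 + 0\{a})) + b.0 + 0\{a} ⊢ -a-> t1, -b-> t2
  t2 = 0 ⊢ ·
Coarsest stable partition (strong bisimilarity classes):
  B0 = {s0, s1}
  B1 = {t0}
  B2 = {t1}
  B3 = {t2}
s0 ∈ B0, t0 ∈ B1 → different blocks

P ≁ Q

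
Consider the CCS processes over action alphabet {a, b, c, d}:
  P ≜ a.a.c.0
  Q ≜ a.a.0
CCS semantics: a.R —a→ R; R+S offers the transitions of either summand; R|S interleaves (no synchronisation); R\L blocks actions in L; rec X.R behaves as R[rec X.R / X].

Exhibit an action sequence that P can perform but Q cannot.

aac

LTS(P): 4 reachable states
  m0 = a.a.c.0 | =a=> m1
  m1 = a.c.0 | =a=> m2
  m2 = c.0 | =c=> m3
  m3 = 0 | ·
LTS(Q): 3 reachable states
  n0 = a.a.0 | =a=> n1
  n1 = a.0 | =a=> n2
  n2 = 0 | ·
Run σ = ⟨aac⟩ on P: start {m0}
  [1] a ⇒ {m1}
  [2] a ⇒ {m2}
  [3] c ⇒ {m3}
  — P admits the full trace.
Run σ = ⟨aac⟩ on Q: start {n0}
  [1] a ⇒ {n1}
  [2] a ⇒ {n2}
  [3] c ⇒ ∅  — Q cannot continue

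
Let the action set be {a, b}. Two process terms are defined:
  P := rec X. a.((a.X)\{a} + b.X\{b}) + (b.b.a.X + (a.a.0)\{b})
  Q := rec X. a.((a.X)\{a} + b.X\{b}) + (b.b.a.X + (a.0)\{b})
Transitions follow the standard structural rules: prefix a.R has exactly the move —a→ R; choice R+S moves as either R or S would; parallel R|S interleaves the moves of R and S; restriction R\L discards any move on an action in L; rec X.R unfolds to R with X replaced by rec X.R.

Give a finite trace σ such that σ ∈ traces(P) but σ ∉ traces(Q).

aa

P's transition system — 10 states:
  u0 = rec X. a.((a.X)\{a} + b.X\{b}) + (b.b.a.X + (a.a.0)\{b}) → ··a··> u1, ··a··> u2, ··b··> u3
  u1 = (a.(rec X. a.((a.X)\{a} + b.X\{b}) + (b.b.a.X + (a.a.0)\{b})))\{a} + b.(rec X. a.((a.X)\{a} + b.X\{b}) + (b.b.a.X + (a.a.0)\{b}))\{b} → ··b··> u4
  u2 = (a.0)\{b} → ··a··> u5
  u3 = b.a.(rec X. a.((a.X)\{a} + b.X\{b}) + (b.b.a.X + (a.a.0)\{b})) → ··b··> u6
  u4 = (rec X. a.((a.X)\{a} + b.X\{b}) + (b.b.a.X + (a.a.0)\{b}))\{b} → ··a··> u7, ··a··> u8
  u5 = 0\{b} → ∅
  u6 = a.(rec X. a.((a.X)\{a} + b.X\{b}) + (b.b.a.X + (a.a.0)\{b})) → ··a··> u0
  u7 = ((a.(rec X. a.((a.X)\{a} + b.X\{b}) + (b.b.a.X + (a.a.0)\{b})))\{a} + b.(rec X. a.((a.X)\{a} + b.X\{b}) + (b.b.a.X + (a.a.0)\{b}))\{b})\{b} → ∅
  u8 = (a.0)\{b}\{b} → ··a··> u9
  u9 = 0\{b}\{b} → ∅
Q's transition system — 8 states:
  v0 = rec X. a.((a.X)\{a} + b.X\{b}) + (b.b.a.X + (a.0)\{b}) → ··a··> v1, ··a··> v2, ··b··> v3
  v1 = (a.(rec X. a.((a.X)\{a} + b.X\{b}) + (b.b.a.X + (a.0)\{b})))\{a} + b.(rec X. a.((a.X)\{a} + b.X\{b}) + (b.b.a.X + (a.0)\{b}))\{b} → ··b··> v4
  v2 = 0\{b} → ∅
  v3 = b.a.(rec X. a.((a.X)\{a} + b.X\{b}) + (b.b.a.X + (a.0)\{b})) → ··b··> v5
  v4 = (rec X. a.((a.X)\{a} + b.X\{b}) + (b.b.a.X + (a.0)\{b}))\{b} → ··a··> v6, ··a··> v7
  v5 = a.(rec X. a.((a.X)\{a} + b.X\{b}) + (b.b.a.X + (a.0)\{b})) → ··a··> v0
  v6 = ((a.(rec X. a.((a.X)\{a} + b.X\{b}) + (b.b.a.X + (a.0)\{b})))\{a} + b.(rec X. a.((a.X)\{a} + b.X\{b}) + (b.b.a.X + (a.0)\{b}))\{b})\{b} → ∅
  v7 = 0\{b}\{b} → ∅
Run σ = ⟨aa⟩ on P: start {u0}
  after a @ step 1: {u1, u2}
  after a @ step 2: {u5}
  — P admits the full trace.
Run σ = ⟨aa⟩ on Q: start {v0}
  after a @ step 1: {v1, v2}
  after a @ step 2: ∅  — Q cannot continue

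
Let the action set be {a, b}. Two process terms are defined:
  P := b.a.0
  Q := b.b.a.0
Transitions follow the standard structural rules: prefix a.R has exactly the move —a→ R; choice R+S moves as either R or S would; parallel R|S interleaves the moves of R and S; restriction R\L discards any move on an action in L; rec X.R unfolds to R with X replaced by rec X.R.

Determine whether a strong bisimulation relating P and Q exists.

LTS(P): 3 reachable states
  u0 = b.a.0 | —b→ u1
  u1 = a.0 | —a→ u2
  u2 = 0 | ∅
LTS(Q): 4 reachable states
  v0 = b.b.a.0 | —b→ v1
  v1 = b.a.0 | —b→ v2
  v2 = a.0 | —a→ v3
  v3 = 0 | ∅
Bisimilarity quotient blocks:
  B0 = {u0, v1}
  B1 = {u1, v2}
  B2 = {u2, v3}
  B3 = {v0}
u0 ∈ B0, v0 ∈ B3 → different blocks

P ≁ Q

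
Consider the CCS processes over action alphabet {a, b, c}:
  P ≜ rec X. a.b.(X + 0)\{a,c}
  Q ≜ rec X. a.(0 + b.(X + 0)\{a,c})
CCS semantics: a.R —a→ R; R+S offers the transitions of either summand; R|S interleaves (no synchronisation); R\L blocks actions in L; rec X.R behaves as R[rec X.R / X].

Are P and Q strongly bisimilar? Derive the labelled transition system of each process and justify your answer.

LTS(P): 3 reachable states
  p0 = rec X. a.b.(X + 0)\{a,c} ⊢ =a=> p1
  p1 = b.((rec X. a.b.(X + 0)\{a,c}) + 0)\{a,c} ⊢ =b=> p2
  p2 = ((rec X. a.b.(X + 0)\{a,c}) + 0)\{a,c} ⊢ deadlocked
LTS(Q): 3 reachable states
  q0 = rec X. a.(0 + b.(X + 0)\{a,c}) ⊢ =a=> q1
  q1 = 0 + b.((rec X. a.(0 + b.(X + 0)\{a,c})) + 0)\{a,c} ⊢ =b=> q2
  q2 = ((rec X. a.(0 + b.(X + 0)\{a,c})) + 0)\{a,c} ⊢ deadlocked
Bisimilarity quotient blocks:
  B0 = {p0, q0}
  B1 = {p1, q1}
  B2 = {p2, q2}
p0 ∈ B0, q0 ∈ B0 → same block

YES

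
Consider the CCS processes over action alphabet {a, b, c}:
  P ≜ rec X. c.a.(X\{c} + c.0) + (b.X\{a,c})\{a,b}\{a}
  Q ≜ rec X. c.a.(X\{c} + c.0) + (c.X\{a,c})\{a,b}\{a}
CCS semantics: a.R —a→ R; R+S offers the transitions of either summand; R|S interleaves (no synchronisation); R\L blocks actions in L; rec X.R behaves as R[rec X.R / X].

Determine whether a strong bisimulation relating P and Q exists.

NO

P's transition system — 4 states:
  u0 = rec X. c.a.(X\{c} + c.0) + (b.X\{a,c})\{a,b}\{a} :: ··c··> u1
  u1 = a.((rec X. c.a.(X\{c} + c.0) + (b.X\{a,c})\{a,b}\{a})\{c} + c.0) :: ··a··> u2
  u2 = (rec X. c.a.(X\{c} + c.0) + (b.X\{a,c})\{a,b}\{a})\{c} + c.0 :: ··c··> u3
  u3 = 0 :: ·
Q's transition system — 5 states:
  v0 = rec X. c.a.(X\{c} + c.0) + (c.X\{a,c})\{a,b}\{a} :: ··c··> v1, ··c··> v2
  v1 = (rec X. c.a.(X\{c} + c.0) + (c.X\{a,c})\{a,b}\{a})\{a,c}\{a,b}\{a} :: ·
  v2 = a.((rec X. c.a.(X\{c} + c.0) + (c.X\{a,c})\{a,b}\{a})\{c} + c.0) :: ··a··> v3
  v3 = (rec X. c.a.(X\{c} + c.0) + (c.X\{a,c})\{a,b}\{a})\{c} + c.0 :: ··c··> v4
  v4 = 0 :: ·
Bisimilarity quotient blocks:
  B0 = {u0}
  B1 = {u1, v2}
  B2 = {u2, v3}
  B3 = {u3, v1, v4}
  B4 = {v0}
u0 ∈ B0, v0 ∈ B4 → different blocks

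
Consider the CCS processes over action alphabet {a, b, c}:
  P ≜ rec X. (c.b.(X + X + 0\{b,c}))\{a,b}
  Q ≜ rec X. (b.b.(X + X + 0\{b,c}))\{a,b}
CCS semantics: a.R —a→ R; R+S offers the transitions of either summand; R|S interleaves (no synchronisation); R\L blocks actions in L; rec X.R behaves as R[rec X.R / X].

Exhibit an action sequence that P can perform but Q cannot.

Reachable graph of P (2 states):
  p0 = rec X. (c.b.(X + X + 0\{b,c}))\{a,b} → ··c··> p1
  p1 = (b.((rec X. (c.b.(X + X + 0\{b,c}))\{a,b}) + (rec X. (c.b.(X + X + 0\{b,c}))\{a,b}) + 0\{b,c}))\{a,b} → ∅
Reachable graph of Q (1 states):
  q0 = rec X. (b.b.(X + X + 0\{b,c}))\{a,b} → ∅
Trace ⟨c⟩ through P, begin at {p0}:
  after c @ step 1: {p1}
  ✓ P
Trace ⟨c⟩ through Q, begin at {q0}:
  after c @ step 1: ∅  — Q cannot continue

c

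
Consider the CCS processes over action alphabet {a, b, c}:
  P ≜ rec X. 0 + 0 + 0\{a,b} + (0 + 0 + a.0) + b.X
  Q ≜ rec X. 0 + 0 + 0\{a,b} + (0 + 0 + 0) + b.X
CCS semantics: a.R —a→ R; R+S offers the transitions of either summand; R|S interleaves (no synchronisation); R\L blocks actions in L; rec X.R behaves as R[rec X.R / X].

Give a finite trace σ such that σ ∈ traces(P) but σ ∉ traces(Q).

a

P's transition system — 2 states:
  p0 = rec X. 0 + 0 + 0\{a,b} + (0 + 0 + a.0) + b.X → —a→ p1, —b→ p0
  p1 = 0 → (no moves)
Q's transition system — 1 states:
  q0 = rec X. 0 + 0 + 0\{a,b} + (0 + 0 + 0) + b.X → —b→ q0
Trace ⟨a⟩ through P, begin at {p0}:
  step 1 (a): {p1}
  — P admits the full trace.
Trace ⟨a⟩ through Q, begin at {q0}:
  step 1 (a): ∅  — Q cannot continue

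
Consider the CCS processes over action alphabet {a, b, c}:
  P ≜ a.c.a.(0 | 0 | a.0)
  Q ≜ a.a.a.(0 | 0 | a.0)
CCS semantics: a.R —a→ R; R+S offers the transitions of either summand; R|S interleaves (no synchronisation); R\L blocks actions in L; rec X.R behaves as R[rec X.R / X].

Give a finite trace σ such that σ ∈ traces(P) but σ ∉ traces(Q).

Reachable graph of P (5 states):
  m0 = a.c.a.(0 | 0 | a.0) has moves --a--▸ m1
  m1 = c.a.(0 | 0 | a.0) has moves --c--▸ m2
  m2 = a.(0 | 0 | a.0) has moves --a--▸ m3
  m3 = 0 | 0 | a.0 has moves --a--▸ m4
  m4 = 0 | 0 | 0 has moves (no moves)
Reachable graph of Q (5 states):
  n0 = a.a.a.(0 | 0 | a.0) has moves --a--▸ n1
  n1 = a.a.(0 | 0 | a.0) has moves --a--▸ n2
  n2 = a.(0 | 0 | a.0) has moves --a--▸ n3
  n3 = 0 | 0 | a.0 has moves --a--▸ n4
  n4 = 0 | 0 | 0 has moves (no moves)
Trace ⟨ac⟩ through P, begin at {m0}:
  after a @ step 1: {m1}
  after c @ step 2: {m2}
  ✓ P
Trace ⟨ac⟩ through Q, begin at {n0}:
  after a @ step 1: {n1}
  after c @ step 2: ∅  — Q cannot continue

ac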